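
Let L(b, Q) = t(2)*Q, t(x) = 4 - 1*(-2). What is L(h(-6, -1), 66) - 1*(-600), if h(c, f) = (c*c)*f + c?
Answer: 996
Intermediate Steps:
h(c, f) = c + f*c**2 (h(c, f) = c**2*f + c = f*c**2 + c = c + f*c**2)
t(x) = 6 (t(x) = 4 + 2 = 6)
L(b, Q) = 6*Q
L(h(-6, -1), 66) - 1*(-600) = 6*66 - 1*(-600) = 396 + 600 = 996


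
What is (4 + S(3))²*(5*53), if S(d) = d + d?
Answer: 26500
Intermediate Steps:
S(d) = 2*d
(4 + S(3))²*(5*53) = (4 + 2*3)²*(5*53) = (4 + 6)²*265 = 10²*265 = 100*265 = 26500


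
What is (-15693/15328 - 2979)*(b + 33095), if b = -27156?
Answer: -271280483895/15328 ≈ -1.7698e+7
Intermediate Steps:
(-15693/15328 - 2979)*(b + 33095) = (-15693/15328 - 2979)*(-27156 + 33095) = (-15693*1/15328 - 2979)*5939 = (-15693/15328 - 2979)*5939 = -45677805/15328*5939 = -271280483895/15328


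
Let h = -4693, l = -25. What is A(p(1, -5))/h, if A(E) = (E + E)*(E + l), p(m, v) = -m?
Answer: -4/361 ≈ -0.011080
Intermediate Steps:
A(E) = 2*E*(-25 + E) (A(E) = (E + E)*(E - 25) = (2*E)*(-25 + E) = 2*E*(-25 + E))
A(p(1, -5))/h = (2*(-1*1)*(-25 - 1*1))/(-4693) = (2*(-1)*(-25 - 1))*(-1/4693) = (2*(-1)*(-26))*(-1/4693) = 52*(-1/4693) = -4/361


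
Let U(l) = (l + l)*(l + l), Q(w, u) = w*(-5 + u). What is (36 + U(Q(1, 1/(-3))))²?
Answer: 1817104/81 ≈ 22433.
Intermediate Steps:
U(l) = 4*l² (U(l) = (2*l)*(2*l) = 4*l²)
(36 + U(Q(1, 1/(-3))))² = (36 + 4*(1*(-5 + 1/(-3)))²)² = (36 + 4*(1*(-5 - ⅓))²)² = (36 + 4*(1*(-16/3))²)² = (36 + 4*(-16/3)²)² = (36 + 4*(256/9))² = (36 + 1024/9)² = (1348/9)² = 1817104/81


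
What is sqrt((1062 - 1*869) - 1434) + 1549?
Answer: 1549 + I*sqrt(1241) ≈ 1549.0 + 35.228*I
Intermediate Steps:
sqrt((1062 - 1*869) - 1434) + 1549 = sqrt((1062 - 869) - 1434) + 1549 = sqrt(193 - 1434) + 1549 = sqrt(-1241) + 1549 = I*sqrt(1241) + 1549 = 1549 + I*sqrt(1241)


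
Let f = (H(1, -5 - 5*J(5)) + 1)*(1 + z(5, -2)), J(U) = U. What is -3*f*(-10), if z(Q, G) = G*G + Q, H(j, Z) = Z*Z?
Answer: 270300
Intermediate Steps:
H(j, Z) = Z²
z(Q, G) = Q + G² (z(Q, G) = G² + Q = Q + G²)
f = 9010 (f = ((-5 - 5*5)² + 1)*(1 + (5 + (-2)²)) = ((-5 - 25)² + 1)*(1 + (5 + 4)) = ((-30)² + 1)*(1 + 9) = (900 + 1)*10 = 901*10 = 9010)
-3*f*(-10) = -3*9010*(-10) = -27030*(-10) = 270300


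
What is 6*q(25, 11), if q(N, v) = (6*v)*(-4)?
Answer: -1584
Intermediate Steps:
q(N, v) = -24*v
6*q(25, 11) = 6*(-24*11) = 6*(-264) = -1584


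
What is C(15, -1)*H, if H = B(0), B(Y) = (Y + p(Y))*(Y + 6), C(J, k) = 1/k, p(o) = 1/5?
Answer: -6/5 ≈ -1.2000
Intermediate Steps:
p(o) = ⅕
B(Y) = (6 + Y)*(⅕ + Y) (B(Y) = (Y + ⅕)*(Y + 6) = (⅕ + Y)*(6 + Y) = (6 + Y)*(⅕ + Y))
H = 6/5 (H = 6/5 + 0² + (31/5)*0 = 6/5 + 0 + 0 = 6/5 ≈ 1.2000)
C(15, -1)*H = (6/5)/(-1) = -1*6/5 = -6/5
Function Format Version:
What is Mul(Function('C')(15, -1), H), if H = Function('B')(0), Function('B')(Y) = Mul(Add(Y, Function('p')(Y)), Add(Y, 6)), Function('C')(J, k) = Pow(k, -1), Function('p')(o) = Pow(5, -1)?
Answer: Rational(-6, 5) ≈ -1.2000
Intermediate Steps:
Function('p')(o) = Rational(1, 5)
Function('B')(Y) = Mul(Add(6, Y), Add(Rational(1, 5), Y)) (Function('B')(Y) = Mul(Add(Y, Rational(1, 5)), Add(Y, 6)) = Mul(Add(Rational(1, 5), Y), Add(6, Y)) = Mul(Add(6, Y), Add(Rational(1, 5), Y)))
H = Rational(6, 5) (H = Add(Rational(6, 5), Pow(0, 2), Mul(Rational(31, 5), 0)) = Add(Rational(6, 5), 0, 0) = Rational(6, 5) ≈ 1.2000)
Mul(Function('C')(15, -1), H) = Mul(Pow(-1, -1), Rational(6, 5)) = Mul(-1, Rational(6, 5)) = Rational(-6, 5)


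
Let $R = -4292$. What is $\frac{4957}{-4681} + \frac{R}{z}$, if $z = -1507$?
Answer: $\frac{12620653}{7054267} \approx 1.7891$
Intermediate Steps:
$\frac{4957}{-4681} + \frac{R}{z} = \frac{4957}{-4681} - \frac{4292}{-1507} = 4957 \left(- \frac{1}{4681}\right) - - \frac{4292}{1507} = - \frac{4957}{4681} + \frac{4292}{1507} = \frac{12620653}{7054267}$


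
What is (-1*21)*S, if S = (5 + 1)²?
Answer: -756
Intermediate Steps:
S = 36 (S = 6² = 36)
(-1*21)*S = -1*21*36 = -21*36 = -756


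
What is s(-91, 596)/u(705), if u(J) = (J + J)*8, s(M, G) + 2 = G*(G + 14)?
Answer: 60593/1880 ≈ 32.230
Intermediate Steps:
s(M, G) = -2 + G*(14 + G) (s(M, G) = -2 + G*(G + 14) = -2 + G*(14 + G))
u(J) = 16*J (u(J) = (2*J)*8 = 16*J)
s(-91, 596)/u(705) = (-2 + 596**2 + 14*596)/((16*705)) = (-2 + 355216 + 8344)/11280 = 363558*(1/11280) = 60593/1880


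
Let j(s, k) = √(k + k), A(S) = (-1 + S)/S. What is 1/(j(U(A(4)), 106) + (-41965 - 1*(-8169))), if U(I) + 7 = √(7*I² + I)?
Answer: -8449/285542351 - √53/571084702 ≈ -2.9602e-5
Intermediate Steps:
A(S) = (-1 + S)/S
U(I) = -7 + √(I + 7*I²) (U(I) = -7 + √(7*I² + I) = -7 + √(I + 7*I²))
j(s, k) = √2*√k (j(s, k) = √(2*k) = √2*√k)
1/(j(U(A(4)), 106) + (-41965 - 1*(-8169))) = 1/(√2*√106 + (-41965 - 1*(-8169))) = 1/(2*√53 + (-41965 + 8169)) = 1/(2*√53 - 33796) = 1/(-33796 + 2*√53)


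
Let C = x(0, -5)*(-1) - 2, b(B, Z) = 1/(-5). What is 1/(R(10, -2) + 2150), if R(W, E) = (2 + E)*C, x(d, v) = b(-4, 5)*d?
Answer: 1/2150 ≈ 0.00046512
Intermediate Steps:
b(B, Z) = -⅕
x(d, v) = -d/5
C = -2 (C = -⅕*0*(-1) - 2 = 0*(-1) - 2 = 0 - 2 = -2)
R(W, E) = -4 - 2*E (R(W, E) = (2 + E)*(-2) = -4 - 2*E)
1/(R(10, -2) + 2150) = 1/((-4 - 2*(-2)) + 2150) = 1/((-4 + 4) + 2150) = 1/(0 + 2150) = 1/2150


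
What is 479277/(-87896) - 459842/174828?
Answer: -31052327947/3841670472 ≈ -8.0830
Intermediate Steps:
479277/(-87896) - 459842/174828 = 479277*(-1/87896) - 459842*1/174828 = -479277/87896 - 229921/87414 = -31052327947/3841670472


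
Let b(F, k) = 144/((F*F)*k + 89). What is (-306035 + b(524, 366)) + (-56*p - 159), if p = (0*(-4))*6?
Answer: -30770936941426/100494905 ≈ -3.0619e+5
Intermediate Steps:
p = 0 (p = 0*6 = 0)
b(F, k) = 144/(89 + k*F²) (b(F, k) = 144/(F²*k + 89) = 144/(k*F² + 89) = 144/(89 + k*F²))
(-306035 + b(524, 366)) + (-56*p - 159) = (-306035 + 144/(89 + 366*524²)) + (-56*0 - 159) = (-306035 + 144/(89 + 366*274576)) + (0 - 159) = (-306035 + 144/(89 + 100494816)) - 159 = (-306035 + 144/100494905) - 159 = -30754958251531/100494905 - 159 = -30770936941426/100494905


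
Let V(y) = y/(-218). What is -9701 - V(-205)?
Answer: -2115023/218 ≈ -9701.9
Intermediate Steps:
V(y) = -y/218 (V(y) = y*(-1/218) = -y/218)
-9701 - V(-205) = -9701 - (-1)*(-205)/218 = -9701 - 1*205/218 = -9701 - 205/218 = -2115023/218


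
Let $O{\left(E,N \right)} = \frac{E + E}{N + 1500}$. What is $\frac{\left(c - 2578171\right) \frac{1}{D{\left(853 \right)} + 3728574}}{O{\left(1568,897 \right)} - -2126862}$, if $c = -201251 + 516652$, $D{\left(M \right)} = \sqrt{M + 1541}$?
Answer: $- \frac{112351456776567}{393750067812216274115} + \frac{180795323 \sqrt{266}}{787500135624432548230} \approx -2.8533 \cdot 10^{-7}$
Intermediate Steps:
$O{\left(E,N \right)} = \frac{2 E}{1500 + N}$
$D{\left(M \right)} = \sqrt{1541 + M}$
$c = 315401$
$\frac{\left(c - 2578171\right) \frac{1}{D{\left(853 \right)} + 3728574}}{O{\left(1568,897 \right)} - -2126862} = \frac{\left(315401 - 2578171\right) \frac{1}{\sqrt{1541 + 853} + 3728574}}{2 \cdot 1568 \frac{1}{1500 + 897} - -2126862} = \frac{\left(-2262770\right) \frac{1}{\sqrt{2394} + 3728574}}{2 \cdot 1568 \cdot \frac{1}{2397} + 2126862} = \frac{\left(-2262770\right) \frac{1}{3 \sqrt{266} + 3728574}}{2 \cdot 1568 \cdot \frac{1}{2397} + 2126862} = \frac{\left(-2262770\right) \frac{1}{3728574 + 3 \sqrt{266}}}{\frac{3136}{2397} + 2126862} = \frac{\left(-2262770\right) \frac{1}{3728574 + 3 \sqrt{266}}}{\frac{5098091350}{2397}} = - \frac{2262770}{3728574 + 3 \sqrt{266}} \cdot \frac{2397}{5098091350} = - \frac{542385969}{509809135 \left(3728574 + 3 \sqrt{266}\right)}$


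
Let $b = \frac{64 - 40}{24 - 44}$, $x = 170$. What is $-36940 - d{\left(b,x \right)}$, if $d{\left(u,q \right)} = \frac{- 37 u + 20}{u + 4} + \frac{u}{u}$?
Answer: $-36964$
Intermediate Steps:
$b = - \frac{6}{5}$ ($b = \frac{24}{-20} = 24 \left(- \frac{1}{20}\right) = - \frac{6}{5} \approx -1.2$)
$d{\left(u,q \right)} = 1 + \frac{20 - 37 u}{4 + u}$ ($d{\left(u,q \right)} = \frac{20 - 37 u}{4 + u} + 1 = 1 + \frac{20 - 37 u}{4 + u}$)
$-36940 - d{\left(b,x \right)} = -36940 - \frac{12 \left(2 - - \frac{18}{5}\right)}{4 - \frac{6}{5}} = -36940 - \frac{12 \left(2 + \frac{18}{5}\right)}{\frac{14}{5}} = -36940 - 12 \cdot \frac{5}{14} \cdot \frac{28}{5} = -36940 - 24 = -36964$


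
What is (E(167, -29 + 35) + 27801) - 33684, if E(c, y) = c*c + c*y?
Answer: 23008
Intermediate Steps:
E(c, y) = c**2 + c*y
(E(167, -29 + 35) + 27801) - 33684 = (167*(167 + (-29 + 35)) + 27801) - 33684 = (167*(167 + 6) + 27801) - 33684 = (167*173 + 27801) - 33684 = (28891 + 27801) - 33684 = 56692 - 33684 = 23008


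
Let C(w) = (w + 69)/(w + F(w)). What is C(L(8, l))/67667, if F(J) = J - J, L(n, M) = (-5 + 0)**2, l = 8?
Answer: 94/1691675 ≈ 5.5566e-5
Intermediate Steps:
L(n, M) = 25 (L(n, M) = (-5)**2 = 25)
F(J) = 0
C(w) = (69 + w)/w (C(w) = (w + 69)/(w + 0) = (69 + w)/w)
C(L(8, l))/67667 = ((69 + 25)/25)/67667 = ((1/25)*94)*(1/67667) = (94/25)*(1/67667) = 94/1691675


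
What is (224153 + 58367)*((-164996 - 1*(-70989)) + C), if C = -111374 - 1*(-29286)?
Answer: -49750359400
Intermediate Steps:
C = -82088 (C = -111374 + 29286 = -82088)
(224153 + 58367)*((-164996 - 1*(-70989)) + C) = (224153 + 58367)*((-164996 - 1*(-70989)) - 82088) = 282520*((-164996 + 70989) - 82088) = 282520*(-94007 - 82088) = 282520*(-176095) = -49750359400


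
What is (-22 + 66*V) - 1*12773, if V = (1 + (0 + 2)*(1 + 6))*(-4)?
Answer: -16755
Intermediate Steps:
V = -60 (V = (1 + 2*7)*(-4) = (1 + 14)*(-4) = 15*(-4) = -60)
(-22 + 66*V) - 1*12773 = (-22 + 66*(-60)) - 1*12773 = (-22 - 3960) - 12773 = -3982 - 12773 = -16755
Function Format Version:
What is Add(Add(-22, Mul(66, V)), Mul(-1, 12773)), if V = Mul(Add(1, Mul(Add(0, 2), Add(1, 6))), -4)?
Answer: -16755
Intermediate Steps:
V = -60 (V = Mul(Add(1, Mul(2, 7)), -4) = Mul(Add(1, 14), -4) = Mul(15, -4) = -60)
Add(Add(-22, Mul(66, V)), Mul(-1, 12773)) = Add(Add(-22, Mul(66, -60)), Mul(-1, 12773)) = Add(Add(-22, -3960), -12773) = Add(-3982, -12773) = -16755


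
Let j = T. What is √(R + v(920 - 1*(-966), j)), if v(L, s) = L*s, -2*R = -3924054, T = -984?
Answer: √106203 ≈ 325.89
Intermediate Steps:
j = -984
R = 1962027 (R = -½*(-3924054) = 1962027)
√(R + v(920 - 1*(-966), j)) = √(1962027 + (920 - 1*(-966))*(-984)) = √(1962027 + (920 + 966)*(-984)) = √(1962027 + 1886*(-984)) = √(1962027 - 1855824) = √106203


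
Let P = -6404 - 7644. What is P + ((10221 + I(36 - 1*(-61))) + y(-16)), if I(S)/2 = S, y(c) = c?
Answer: -3649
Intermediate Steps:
I(S) = 2*S
P = -14048
P + ((10221 + I(36 - 1*(-61))) + y(-16)) = -14048 + ((10221 + 2*(36 - 1*(-61))) - 16) = -14048 + ((10221 + 2*(36 + 61)) - 16) = -14048 + ((10221 + 2*97) - 16) = -14048 + ((10221 + 194) - 16) = -14048 + (10415 - 16) = -14048 + 10399 = -3649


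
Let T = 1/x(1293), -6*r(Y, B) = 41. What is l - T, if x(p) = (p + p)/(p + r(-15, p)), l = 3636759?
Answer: 56427944927/15516 ≈ 3.6368e+6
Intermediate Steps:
r(Y, B) = -41/6 (r(Y, B) = -⅙*41 = -41/6)
x(p) = 2*p/(-41/6 + p) (x(p) = (p + p)/(p - 41/6) = (2*p)/(-41/6 + p) = 2*p/(-41/6 + p))
T = 7717/15516 (T = 1/(12*1293/(-41 + 6*1293)) = 1/(12*1293/(-41 + 7758)) = 1/(12*1293/7717) = 1/(12*1293*(1/7717)) = 1/(15516/7717) = 7717/15516 ≈ 0.49736)
l - T = 3636759 - 1*7717/15516 = 3636759 - 7717/15516 = 56427944927/15516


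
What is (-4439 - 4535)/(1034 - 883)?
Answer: -8974/151 ≈ -59.430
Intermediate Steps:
(-4439 - 4535)/(1034 - 883) = -8974/151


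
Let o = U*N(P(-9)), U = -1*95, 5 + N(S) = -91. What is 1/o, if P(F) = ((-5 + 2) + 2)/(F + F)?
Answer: 1/9120 ≈ 0.00010965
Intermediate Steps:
P(F) = -1/(2*F) (P(F) = (-3 + 2)/((2*F)) = -1/(2*F))
N(S) = -96 (N(S) = -5 - 91 = -96)
U = -95
o = 9120 (o = -95*(-96) = 9120)
1/o = 1/9120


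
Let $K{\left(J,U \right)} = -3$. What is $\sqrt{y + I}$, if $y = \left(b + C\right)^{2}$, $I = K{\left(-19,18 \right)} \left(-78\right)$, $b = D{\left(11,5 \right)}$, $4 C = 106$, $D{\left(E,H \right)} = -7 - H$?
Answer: $\frac{\sqrt{1777}}{2} \approx 21.077$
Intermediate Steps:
$C = \frac{53}{2}$ ($C = \frac{1}{4} \cdot 106 = \frac{53}{2} \approx 26.5$)
$b = -12$ ($b = -7 - 5 = -12$)
$I = 234$ ($I = \left(-3\right) \left(-78\right) = 234$)
$y = \frac{841}{4}$ ($y = \left(-12 + \frac{53}{2}\right)^{2} = \left(\frac{29}{2}\right)^{2} = \frac{841}{4} \approx 210.25$)
$\sqrt{y + I} = \sqrt{\frac{841}{4} + 234} = \sqrt{\frac{1777}{4}} = \frac{\sqrt{1777}}{2}$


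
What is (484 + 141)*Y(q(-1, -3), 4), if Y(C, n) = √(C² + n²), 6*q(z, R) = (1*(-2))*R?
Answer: 625*√17 ≈ 2576.9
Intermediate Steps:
q(z, R) = -R/3 (q(z, R) = ((1*(-2))*R)/6 = (-2*R)/6 = -R/3)
(484 + 141)*Y(q(-1, -3), 4) = (484 + 141)*√((-⅓*(-3))² + 4²) = 625*√(1² + 16) = 625*√(1 + 16) = 625*√17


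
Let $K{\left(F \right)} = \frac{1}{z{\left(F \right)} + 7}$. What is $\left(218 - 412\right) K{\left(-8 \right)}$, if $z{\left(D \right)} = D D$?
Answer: $- \frac{194}{71} \approx -2.7324$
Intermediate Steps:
$z{\left(D \right)} = D^{2}$
$K{\left(F \right)} = \frac{1}{7 + F^{2}}$ ($K{\left(F \right)} = \frac{1}{F^{2} + 7} = \frac{1}{7 + F^{2}}$)
$\left(218 - 412\right) K{\left(-8 \right)} = \frac{218 - 412}{7 + \left(-8\right)^{2}} = - \frac{194}{7 + 64} = - \frac{194}{71}$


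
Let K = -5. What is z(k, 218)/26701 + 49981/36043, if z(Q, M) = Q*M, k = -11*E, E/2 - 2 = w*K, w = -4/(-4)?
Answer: 1853129365/962384143 ≈ 1.9256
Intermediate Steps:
w = 1 (w = -4*(-¼) = 1)
E = -6 (E = 4 + 2*(1*(-5)) = 4 + 2*(-5) = 4 - 10 = -6)
k = 66 (k = -11*(-6) = 66)
z(Q, M) = M*Q
z(k, 218)/26701 + 49981/36043 = (218*66)/26701 + 49981/36043 = 14388*(1/26701) + 49981*(1/36043) = 14388/26701 + 49981/36043 = 1853129365/962384143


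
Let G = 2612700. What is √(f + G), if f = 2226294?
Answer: 3*√537666 ≈ 2199.8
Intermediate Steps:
√(f + G) = √(2226294 + 2612700) = √4838994 = 3*√537666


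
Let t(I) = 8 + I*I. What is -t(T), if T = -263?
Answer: -69177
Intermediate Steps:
t(I) = 8 + I²
-t(T) = -(8 + (-263)²) = -(8 + 69169) = -1*69177 = -69177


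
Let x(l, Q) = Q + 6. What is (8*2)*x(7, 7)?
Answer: 208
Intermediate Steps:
x(l, Q) = 6 + Q
(8*2)*x(7, 7) = (8*2)*(6 + 7) = 16*13 = 208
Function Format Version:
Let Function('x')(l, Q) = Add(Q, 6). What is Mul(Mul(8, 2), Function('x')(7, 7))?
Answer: 208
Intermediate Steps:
Function('x')(l, Q) = Add(6, Q)
Mul(Mul(8, 2), Function('x')(7, 7)) = Mul(Mul(8, 2), Add(6, 7)) = Mul(16, 13) = 208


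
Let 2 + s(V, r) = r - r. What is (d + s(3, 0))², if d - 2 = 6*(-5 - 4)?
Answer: 2916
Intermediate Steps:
s(V, r) = -2 (s(V, r) = -2 + (r - r) = -2 + 0 = -2)
d = -52 (d = 2 + 6*(-5 - 4) = 2 + 6*(-9) = 2 - 54 = -52)
(d + s(3, 0))² = (-52 - 2)² = (-54)² = 2916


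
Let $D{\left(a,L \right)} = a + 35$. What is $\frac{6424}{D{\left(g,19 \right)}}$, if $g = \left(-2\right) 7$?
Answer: $\frac{6424}{21} \approx 305.9$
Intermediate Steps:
$g = -14$
$D{\left(a,L \right)} = 35 + a$
$\frac{6424}{D{\left(g,19 \right)}} = \frac{6424}{35 - 14} = \frac{6424}{21}$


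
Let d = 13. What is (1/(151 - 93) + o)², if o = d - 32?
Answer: 1212201/3364 ≈ 360.35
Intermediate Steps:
o = -19 (o = 13 - 32 = -19)
(1/(151 - 93) + o)² = (1/(151 - 93) - 19)² = (1/58 - 19)² = (-1101/58)² = 1212201/3364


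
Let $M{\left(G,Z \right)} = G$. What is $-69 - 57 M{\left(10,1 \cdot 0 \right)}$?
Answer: $-639$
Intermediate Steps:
$-69 - 57 M{\left(10,1 \cdot 0 \right)} = -69 - 570 = -639$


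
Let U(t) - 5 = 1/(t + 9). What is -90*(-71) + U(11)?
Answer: 127901/20 ≈ 6395.0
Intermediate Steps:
U(t) = 5 + 1/(9 + t) (U(t) = 5 + 1/(t + 9) = 5 + 1/(9 + t))
-90*(-71) + U(11) = -90*(-71) + (46 + 5*11)/(9 + 11) = 6390 + (46 + 55)/20 = 6390 + (1/20)*101 = 6390 + 101/20 = 127901/20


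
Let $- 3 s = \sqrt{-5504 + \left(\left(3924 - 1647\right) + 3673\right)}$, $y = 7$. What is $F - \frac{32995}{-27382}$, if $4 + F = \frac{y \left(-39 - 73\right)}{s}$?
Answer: $- \frac{76533}{27382} + \frac{1176 \sqrt{446}}{223} \approx 108.58$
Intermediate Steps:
$s = - \frac{\sqrt{446}}{3}$ ($s = - \frac{\sqrt{-5504 + \left(\left(3924 - 1647\right) + 3673\right)}}{3} = - \frac{\sqrt{-5504 + \left(2277 + 3673\right)}}{3} = - \frac{\sqrt{-5504 + 5950}}{3} = - \frac{\sqrt{446}}{3} \approx -7.0396$)
$F = -4 + \frac{1176 \sqrt{446}}{223}$ ($F = -4 + \frac{7 \left(-39 - 73\right)}{\left(- \frac{1}{3}\right) \sqrt{446}} = -4 + 7 \left(-112\right) \left(- \frac{3 \sqrt{446}}{446}\right) = -4 - 784 \left(- \frac{3 \sqrt{446}}{446}\right) = -4 + \frac{1176 \sqrt{446}}{223} \approx 107.37$)
$F - \frac{32995}{-27382} = \left(-4 + \frac{1176 \sqrt{446}}{223}\right) - \frac{32995}{-27382} = \left(-4 + \frac{1176 \sqrt{446}}{223}\right) - 32995 \left(- \frac{1}{27382}\right) = \left(-4 + \frac{1176 \sqrt{446}}{223}\right) - - \frac{32995}{27382} = \left(-4 + \frac{1176 \sqrt{446}}{223}\right) + \frac{32995}{27382} = - \frac{76533}{27382} + \frac{1176 \sqrt{446}}{223}$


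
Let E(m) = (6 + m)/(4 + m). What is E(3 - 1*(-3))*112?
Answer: 672/5 ≈ 134.40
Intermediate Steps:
E(m) = (6 + m)/(4 + m)
E(3 - 1*(-3))*112 = ((6 + (3 - 1*(-3)))/(4 + (3 - 1*(-3))))*112 = ((6 + (3 + 3))/(4 + (3 + 3)))*112 = ((6 + 6)/(4 + 6))*112 = (12/10)*112 = ((⅒)*12)*112 = (6/5)*112 = 672/5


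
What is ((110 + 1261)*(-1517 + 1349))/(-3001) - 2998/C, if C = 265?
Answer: 52039922/795265 ≈ 65.437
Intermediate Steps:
((110 + 1261)*(-1517 + 1349))/(-3001) - 2998/C = ((110 + 1261)*(-1517 + 1349))/(-3001) - 2998/265 = (1371*(-168))*(-1/3001) - 2998*1/265 = -230328*(-1/3001) - 2998/265 = 230328/3001 - 2998/265 = 52039922/795265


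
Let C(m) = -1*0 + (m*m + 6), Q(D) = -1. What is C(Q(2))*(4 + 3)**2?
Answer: 343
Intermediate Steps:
C(m) = 6 + m**2 (C(m) = 0 + (m**2 + 6) = 0 + (6 + m**2) = 6 + m**2)
C(Q(2))*(4 + 3)**2 = (6 + (-1)**2)*(4 + 3)**2 = (6 + 1)*7**2 = 7*49 = 343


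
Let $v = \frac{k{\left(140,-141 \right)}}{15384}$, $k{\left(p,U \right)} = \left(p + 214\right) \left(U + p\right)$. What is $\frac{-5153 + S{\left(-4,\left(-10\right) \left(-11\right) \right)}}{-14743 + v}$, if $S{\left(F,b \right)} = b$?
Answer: $\frac{12930252}{37801111} \approx 0.34206$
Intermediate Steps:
$k{\left(p,U \right)} = \left(214 + p\right) \left(U + p\right)$
$v = - \frac{59}{2564}$ ($v = \frac{140^{2} + 214 \left(-141\right) + 214 \cdot 140 - 19740}{15384} = \left(19600 - 30174 + 29960 - 19740\right) \frac{1}{15384} = \left(-354\right) \frac{1}{15384} = - \frac{59}{2564} \approx -0.023011$)
$\frac{-5153 + S{\left(-4,\left(-10\right) \left(-11\right) \right)}}{-14743 + v} = \frac{-5153 - -110}{-14743 - \frac{59}{2564}} = \frac{-5153 + 110}{- \frac{37801111}{2564}} = \left(-5043\right) \left(- \frac{2564}{37801111}\right) = \frac{12930252}{37801111}$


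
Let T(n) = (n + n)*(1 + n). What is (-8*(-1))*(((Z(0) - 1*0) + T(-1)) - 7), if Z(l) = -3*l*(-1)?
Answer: -56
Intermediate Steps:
Z(l) = 3*l
T(n) = 2*n*(1 + n) (T(n) = (2*n)*(1 + n) = 2*n*(1 + n))
(-8*(-1))*(((Z(0) - 1*0) + T(-1)) - 7) = (-8*(-1))*(((3*0 - 1*0) + 2*(-1)*(1 - 1)) - 7) = 8*(((0 + 0) + 2*(-1)*0) - 7) = 8*((0 + 0) - 7) = 8*(0 - 7) = 8*(-7) = -56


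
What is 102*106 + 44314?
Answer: 55126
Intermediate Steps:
102*106 + 44314 = 10812 + 44314 = 55126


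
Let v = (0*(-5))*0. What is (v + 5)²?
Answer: 25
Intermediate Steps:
v = 0 (v = 0*0 = 0)
(v + 5)² = (0 + 5)² = 5² = 25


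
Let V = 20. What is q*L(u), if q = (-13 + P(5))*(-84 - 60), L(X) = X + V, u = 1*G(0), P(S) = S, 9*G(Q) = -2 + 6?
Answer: 23552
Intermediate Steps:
G(Q) = 4/9 (G(Q) = (-2 + 6)/9 = (⅑)*4 = 4/9)
u = 4/9 (u = 1*(4/9) = 4/9 ≈ 0.44444)
L(X) = 20 + X (L(X) = X + 20 = 20 + X)
q = 1152 (q = (-13 + 5)*(-84 - 60) = -8*(-144) = 1152)
q*L(u) = 1152*(20 + 4/9) = 1152*(184/9) = 23552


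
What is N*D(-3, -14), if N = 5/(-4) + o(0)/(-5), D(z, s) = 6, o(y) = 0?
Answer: -15/2 ≈ -7.5000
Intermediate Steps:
N = -5/4 (N = 5/(-4) + 0/(-5) = 5*(-¼) + 0*(-⅕) = -5/4 + 0 = -5/4 ≈ -1.2500)
N*D(-3, -14) = -5/4*6 = -15/2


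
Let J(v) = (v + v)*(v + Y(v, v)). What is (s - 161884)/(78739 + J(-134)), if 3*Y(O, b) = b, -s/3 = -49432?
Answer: -40764/379865 ≈ -0.10731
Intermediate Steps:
s = 148296 (s = -3*(-49432) = 148296)
Y(O, b) = b/3
J(v) = 8*v**2/3 (J(v) = (v + v)*(v + v/3) = (2*v)*(4*v/3) = 8*v**2/3)
(s - 161884)/(78739 + J(-134)) = (148296 - 161884)/(78739 + (8/3)*(-134)**2) = -13588/(78739 + (8/3)*17956) = -13588/(78739 + 143648/3) = -13588/379865/3 = -13588*3/379865 = -40764/379865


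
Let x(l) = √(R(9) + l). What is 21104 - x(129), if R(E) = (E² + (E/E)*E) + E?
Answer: 21104 - 2*√57 ≈ 21089.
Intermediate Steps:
R(E) = E² + 2*E (R(E) = (E² + 1*E) + E = (E² + E) + E = (E + E²) + E = E² + 2*E)
x(l) = √(99 + l) (x(l) = √(9*(2 + 9) + l) = √(9*11 + l) = √(99 + l))
21104 - x(129) = 21104 - √(99 + 129) = 21104 - √228 = 21104 - 2*√57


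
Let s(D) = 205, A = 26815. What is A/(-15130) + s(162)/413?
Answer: -1594589/1249738 ≈ -1.2759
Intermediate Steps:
A/(-15130) + s(162)/413 = 26815/(-15130) + 205/413 = 26815*(-1/15130) + 205*(1/413) = -5363/3026 + 205/413 = -1594589/1249738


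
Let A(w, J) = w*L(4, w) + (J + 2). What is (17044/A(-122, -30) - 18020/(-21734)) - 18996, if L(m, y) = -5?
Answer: -59975763328/3162297 ≈ -18966.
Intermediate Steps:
A(w, J) = 2 + J - 5*w (A(w, J) = w*(-5) + (J + 2) = -5*w + (2 + J) = 2 + J - 5*w)
(17044/A(-122, -30) - 18020/(-21734)) - 18996 = (17044/(2 - 30 - 5*(-122)) - 18020/(-21734)) - 18996 = (17044/(2 - 30 + 610) - 18020*(-1/21734)) - 18996 = (17044/582 + 9010/10867) - 18996 = (17044*(1/582) + 9010/10867) - 18996 = (8522/291 + 9010/10867) - 18996 = 95230484/3162297 - 18996 = -59975763328/3162297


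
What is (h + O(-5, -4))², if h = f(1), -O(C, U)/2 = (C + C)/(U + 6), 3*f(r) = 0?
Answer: 100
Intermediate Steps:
f(r) = 0 (f(r) = (⅓)*0 = 0)
O(C, U) = -4*C/(6 + U) (O(C, U) = -2*(C + C)/(U + 6) = -2*2*C/(6 + U) = -4*C/(6 + U))
h = 0
(h + O(-5, -4))² = (0 - 4*(-5)/(6 - 4))² = (0 - 4*(-5)/2)² = (0 - 4*(-5)*½)² = (0 + 10)² = 10² = 100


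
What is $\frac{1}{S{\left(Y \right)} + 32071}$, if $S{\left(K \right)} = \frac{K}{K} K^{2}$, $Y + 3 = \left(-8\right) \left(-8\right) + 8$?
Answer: $\frac{1}{36832} \approx 2.715 \cdot 10^{-5}$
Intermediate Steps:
$Y = 69$ ($Y = -3 + \left(\left(-8\right) \left(-8\right) + 8\right) = -3 + \left(64 + 8\right) = -3 + 72 = 69$)
$S{\left(K \right)} = K^{2}$ ($S{\left(K \right)} = 1 K^{2} = K^{2}$)
$\frac{1}{S{\left(Y \right)} + 32071} = \frac{1}{69^{2} + 32071} = \frac{1}{4761 + 32071} = \frac{1}{36832}$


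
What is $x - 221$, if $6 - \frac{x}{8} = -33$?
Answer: $91$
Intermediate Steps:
$x = 312$ ($x = 48 - -264 = 48 + 264 = 312$)
$x - 221 = 312 - 221 = 91$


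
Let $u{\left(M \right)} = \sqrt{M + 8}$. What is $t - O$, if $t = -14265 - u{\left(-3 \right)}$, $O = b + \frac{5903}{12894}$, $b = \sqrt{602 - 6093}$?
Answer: $- \frac{183938813}{12894} - \sqrt{5} - 17 i \sqrt{19} \approx -14268.0 - 74.101 i$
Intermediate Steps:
$u{\left(M \right)} = \sqrt{8 + M}$
$b = 17 i \sqrt{19}$ ($b = \sqrt{-5491} = 17 i \sqrt{19} \approx 74.101 i$)
$O = \frac{5903}{12894} + 17 i \sqrt{19}$ ($O = 17 i \sqrt{19} + \frac{5903}{12894} = \frac{5903}{12894} + 17 i \sqrt{19} \approx 0.45781 + 74.101 i$)
$t = -14265 - \sqrt{5}$ ($t = -14265 - \sqrt{8 - 3} = -14265 - \sqrt{5} \approx -14267.0$)
$t - O = \left(-14265 - \sqrt{5}\right) - \left(\frac{5903}{12894} + 17 i \sqrt{19}\right) = - \frac{183938813}{12894} - \sqrt{5} - 17 i \sqrt{19}$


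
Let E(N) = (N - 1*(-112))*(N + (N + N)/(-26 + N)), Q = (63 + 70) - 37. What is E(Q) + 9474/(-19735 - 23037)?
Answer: 15373117533/748510 ≈ 20538.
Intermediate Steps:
Q = 96 (Q = 133 - 37 = 96)
E(N) = (112 + N)*(N + 2*N/(-26 + N)) (E(N) = (N + 112)*(N + (2*N)/(-26 + N)) = (112 + N)*(N + 2*N/(-26 + N)))
E(Q) + 9474/(-19735 - 23037) = 96*(-2688 + 96**2 + 88*96)/(-26 + 96) + 9474/(-19735 - 23037) = 96*(-2688 + 9216 + 8448)/70 + 9474/(-42772) = 96*(1/70)*14976 + 9474*(-1/42772) = 718848/35 - 4737/21386 = 15373117533/748510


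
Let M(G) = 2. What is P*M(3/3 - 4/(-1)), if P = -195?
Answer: -390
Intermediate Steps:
P*M(3/3 - 4/(-1)) = -195*2 = -390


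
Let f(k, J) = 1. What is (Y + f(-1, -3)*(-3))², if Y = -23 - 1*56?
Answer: 6724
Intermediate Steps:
Y = -79 (Y = -23 - 56 = -79)
(Y + f(-1, -3)*(-3))² = (-79 + 1*(-3))² = (-79 - 3)² = (-82)² = 6724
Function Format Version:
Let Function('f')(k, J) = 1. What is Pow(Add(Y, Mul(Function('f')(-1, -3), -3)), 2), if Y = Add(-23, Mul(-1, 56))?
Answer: 6724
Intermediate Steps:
Y = -79 (Y = Add(-23, -56) = -79)
Pow(Add(Y, Mul(Function('f')(-1, -3), -3)), 2) = Pow(Add(-79, Mul(1, -3)), 2) = Pow(Add(-79, -3), 2) = Pow(-82, 2) = 6724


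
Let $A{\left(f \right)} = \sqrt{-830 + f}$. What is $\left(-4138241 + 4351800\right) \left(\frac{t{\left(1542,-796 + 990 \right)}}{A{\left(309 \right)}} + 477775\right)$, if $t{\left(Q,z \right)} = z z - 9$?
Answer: $102033151225 - \frac{8035584493 i \sqrt{521}}{521} \approx 1.0203 \cdot 10^{11} - 3.5205 \cdot 10^{8} i$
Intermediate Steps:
$t{\left(Q,z \right)} = -9 + z^{2}$ ($t{\left(Q,z \right)} = z^{2} - 9 = -9 + z^{2}$)
$\left(-4138241 + 4351800\right) \left(\frac{t{\left(1542,-796 + 990 \right)}}{A{\left(309 \right)}} + 477775\right) = \left(-4138241 + 4351800\right) \left(\frac{-9 + \left(-796 + 990\right)^{2}}{\sqrt{-830 + 309}} + 477775\right) = 213559 \left(\frac{-9 + 194^{2}}{\sqrt{-521}} + 477775\right) = 213559 \left(\frac{-9 + 37636}{i \sqrt{521}} + 477775\right) = 213559 \left(37627 \left(- \frac{i \sqrt{521}}{521}\right) + 477775\right) = 213559 \left(- \frac{37627 i \sqrt{521}}{521} + 477775\right) = 213559 \left(477775 - \frac{37627 i \sqrt{521}}{521}\right) = 102033151225 - \frac{8035584493 i \sqrt{521}}{521}$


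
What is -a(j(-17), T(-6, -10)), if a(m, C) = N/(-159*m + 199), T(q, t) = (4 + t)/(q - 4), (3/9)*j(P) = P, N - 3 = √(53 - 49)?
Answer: -5/8308 ≈ -0.00060183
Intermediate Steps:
N = 5 (N = 3 + √(53 - 49) = 3 + √4 = 3 + 2 = 5)
j(P) = 3*P
T(q, t) = (4 + t)/(-4 + q)
a(m, C) = 5/(199 - 159*m) (a(m, C) = 5/(-159*m + 199) = 5/(199 - 159*m))
-a(j(-17), T(-6, -10)) = -(-5)/(-199 + 159*(3*(-17))) = -(-5)/(-199 + 159*(-51)) = -(-5)/(-199 - 8109) = -(-5)/(-8308) = -(-5)*(-1)/8308 = -1*5/8308 = -5/8308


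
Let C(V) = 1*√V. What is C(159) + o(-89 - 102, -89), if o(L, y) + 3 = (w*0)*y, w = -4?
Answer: -3 + √159 ≈ 9.6095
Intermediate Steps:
C(V) = √V
o(L, y) = -3 (o(L, y) = -3 + (-4*0)*y = -3 + 0*y = -3 + 0 = -3)
C(159) + o(-89 - 102, -89) = √159 - 3 = -3 + √159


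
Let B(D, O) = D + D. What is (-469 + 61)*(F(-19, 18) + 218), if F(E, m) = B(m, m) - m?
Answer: -96288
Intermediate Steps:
B(D, O) = 2*D
F(E, m) = m (F(E, m) = 2*m - m = m)
(-469 + 61)*(F(-19, 18) + 218) = (-469 + 61)*(18 + 218) = -408*236 = -96288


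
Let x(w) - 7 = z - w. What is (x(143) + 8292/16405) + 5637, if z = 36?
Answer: 90842777/16405 ≈ 5537.5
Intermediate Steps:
x(w) = 43 - w (x(w) = 7 + (36 - w) = 43 - w)
(x(143) + 8292/16405) + 5637 = ((43 - 1*143) + 8292/16405) + 5637 = ((43 - 143) + 8292*(1/16405)) + 5637 = (-100 + 8292/16405) + 5637 = -1632208/16405 + 5637 = 90842777/16405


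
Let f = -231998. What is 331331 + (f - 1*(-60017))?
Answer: 159350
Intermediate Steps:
331331 + (f - 1*(-60017)) = 331331 + (-231998 - 1*(-60017)) = 331331 + (-231998 + 60017) = 331331 - 171981 = 159350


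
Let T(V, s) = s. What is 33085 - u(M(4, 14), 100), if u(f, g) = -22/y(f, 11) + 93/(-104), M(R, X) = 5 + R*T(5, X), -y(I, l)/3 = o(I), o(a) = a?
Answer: 629688451/19032 ≈ 33086.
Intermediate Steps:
y(I, l) = -3*I
M(R, X) = 5 + R*X
u(f, g) = -93/104 + 22/(3*f) (u(f, g) = -22*(-1/(3*f)) + 93/(-104) = -(-22)/(3*f) + 93*(-1/104) = 22/(3*f) - 93/104 = -93/104 + 22/(3*f))
33085 - u(M(4, 14), 100) = 33085 - (2288 - 279*(5 + 4*14))/(312*(5 + 4*14)) = 33085 - (2288 - 279*(5 + 56))/(312*(5 + 56)) = 33085 - (2288 - 279*61)/(312*61) = 33085 - (2288 - 17019)/(312*61) = 33085 - (-14731)/(312*61) = 33085 - 1*(-14731/19032) = 33085 + 14731/19032 = 629688451/19032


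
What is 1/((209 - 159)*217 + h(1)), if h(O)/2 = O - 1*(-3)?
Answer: 1/10858 ≈ 9.2098e-5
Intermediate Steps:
h(O) = 6 + 2*O (h(O) = 2*(O - 1*(-3)) = 2*(O + 3) = 2*(3 + O) = 6 + 2*O)
1/((209 - 159)*217 + h(1)) = 1/((209 - 159)*217 + (6 + 2*1)) = 1/(50*217 + (6 + 2)) = 1/(10850 + 8) = 1/10858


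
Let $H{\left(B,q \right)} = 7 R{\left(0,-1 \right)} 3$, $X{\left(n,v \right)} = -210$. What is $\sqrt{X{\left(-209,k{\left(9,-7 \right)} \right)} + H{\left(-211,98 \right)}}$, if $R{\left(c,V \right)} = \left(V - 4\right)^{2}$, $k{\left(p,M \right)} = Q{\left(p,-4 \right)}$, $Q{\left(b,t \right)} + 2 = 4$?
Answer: $3 \sqrt{35} \approx 17.748$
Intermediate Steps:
$Q{\left(b,t \right)} = 2$ ($Q{\left(b,t \right)} = -2 + 4 = 2$)
$k{\left(p,M \right)} = 2$
$R{\left(c,V \right)} = \left(-4 + V\right)^{2}$
$H{\left(B,q \right)} = 525$ ($H{\left(B,q \right)} = 7 \left(-4 - 1\right)^{2} \cdot 3 = 7 \left(-5\right)^{2} \cdot 3 = 7 \cdot 25 \cdot 3 = 175 \cdot 3 = 525$)
$\sqrt{X{\left(-209,k{\left(9,-7 \right)} \right)} + H{\left(-211,98 \right)}} = \sqrt{-210 + 525} = \sqrt{315} = 3 \sqrt{35}$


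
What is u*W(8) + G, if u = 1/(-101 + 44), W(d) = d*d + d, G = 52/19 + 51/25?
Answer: 1669/475 ≈ 3.5137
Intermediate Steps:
G = 2269/475 (G = 52*(1/19) + 51*(1/25) = 52/19 + 51/25 = 2269/475 ≈ 4.7768)
W(d) = d + d² (W(d) = d² + d = d + d²)
u = -1/57 (u = 1/(-57) = -1/57 ≈ -0.017544)
u*W(8) + G = -8*(1 + 8)/57 + 2269/475 = -8*9/57 + 2269/475 = -1/57*72 + 2269/475 = -24/19 + 2269/475 = 1669/475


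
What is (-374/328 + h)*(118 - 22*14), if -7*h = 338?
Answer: 5390395/574 ≈ 9390.9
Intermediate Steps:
h = -338/7 (h = -1/7*338 = -338/7 ≈ -48.286)
(-374/328 + h)*(118 - 22*14) = (-374/328 - 338/7)*(118 - 22*14) = (-374*1/328 - 338/7)*(118 - 1*308) = (-187/164 - 338/7)*(118 - 308) = -56741/1148*(-190) = 5390395/574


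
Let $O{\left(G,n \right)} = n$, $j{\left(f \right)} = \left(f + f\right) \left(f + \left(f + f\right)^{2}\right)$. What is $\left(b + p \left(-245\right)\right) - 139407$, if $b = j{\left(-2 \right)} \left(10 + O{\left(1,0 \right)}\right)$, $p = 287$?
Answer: $-210282$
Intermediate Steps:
$j{\left(f \right)} = 2 f \left(f + 4 f^{2}\right)$ ($j{\left(f \right)} = 2 f \left(f + \left(2 f\right)^{2}\right) = 2 f \left(f + 4 f^{2}\right)$)
$b = -560$ ($b = \left(-2\right)^{2} \left(2 + 8 \left(-2\right)\right) \left(10 + 0\right) = 4 \left(2 - 16\right) 10 = 4 \left(-14\right) 10 = \left(-56\right) 10 = -560$)
$\left(b + p \left(-245\right)\right) - 139407 = \left(-560 + 287 \left(-245\right)\right) - 139407 = \left(-560 - 70315\right) - 139407 = -70875 - 139407 = -210282$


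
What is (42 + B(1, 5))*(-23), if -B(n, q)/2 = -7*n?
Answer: -1288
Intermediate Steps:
B(n, q) = 14*n (B(n, q) = -(-14)*n = 14*n)
(42 + B(1, 5))*(-23) = (42 + 14*1)*(-23) = (42 + 14)*(-23) = 56*(-23) = -1288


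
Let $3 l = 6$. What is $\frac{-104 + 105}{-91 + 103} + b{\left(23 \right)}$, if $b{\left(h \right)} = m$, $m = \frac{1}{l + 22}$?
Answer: $\frac{1}{8} \approx 0.125$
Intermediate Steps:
$l = 2$ ($l = \frac{1}{3} \cdot 6 = 2$)
$m = \frac{1}{24}$ ($m = \frac{1}{2 + 22} = \frac{1}{24} \approx 0.041667$)
$b{\left(h \right)} = \frac{1}{24}$
$\frac{-104 + 105}{-91 + 103} + b{\left(23 \right)} = \frac{-104 + 105}{-91 + 103} + \frac{1}{24} = 1 \cdot \frac{1}{12} + \frac{1}{24} = \frac{1}{12} + \frac{1}{24} = \frac{1}{8}$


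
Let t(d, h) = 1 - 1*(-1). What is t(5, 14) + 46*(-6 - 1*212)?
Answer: -10026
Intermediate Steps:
t(d, h) = 2 (t(d, h) = 1 + 1 = 2)
t(5, 14) + 46*(-6 - 1*212) = 2 + 46*(-6 - 1*212) = 2 + 46*(-6 - 212) = 2 + 46*(-218) = 2 - 10028 = -10026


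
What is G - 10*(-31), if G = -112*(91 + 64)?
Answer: -17050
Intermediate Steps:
G = -17360 (G = -112*155 = -17360)
G - 10*(-31) = -17360 - 10*(-31) = -17360 - (-310) = -17360 - 1*(-310) = -17360 + 310 = -17050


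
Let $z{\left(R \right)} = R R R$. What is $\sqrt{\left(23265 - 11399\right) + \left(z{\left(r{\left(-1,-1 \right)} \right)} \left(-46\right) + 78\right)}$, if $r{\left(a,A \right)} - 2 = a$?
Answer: $3 \sqrt{1322} \approx 109.08$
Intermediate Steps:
$r{\left(a,A \right)} = 2 + a$
$z{\left(R \right)} = R^{3}$ ($z{\left(R \right)} = R^{2} R = R^{3}$)
$\sqrt{\left(23265 - 11399\right) + \left(z{\left(r{\left(-1,-1 \right)} \right)} \left(-46\right) + 78\right)} = \sqrt{\left(23265 - 11399\right) + \left(\left(2 - 1\right)^{3} \left(-46\right) + 78\right)} = \sqrt{11866 + \left(1^{3} \left(-46\right) + 78\right)} = \sqrt{11866 + \left(1 \left(-46\right) + 78\right)} = \sqrt{11866 + \left(-46 + 78\right)} = \sqrt{11866 + 32} = \sqrt{11898} = 3 \sqrt{1322}$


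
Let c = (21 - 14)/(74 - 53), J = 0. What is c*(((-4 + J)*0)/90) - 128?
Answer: -128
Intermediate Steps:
c = 1/3 (c = 7/21 = 7*(1/21) = 1/3 ≈ 0.33333)
c*(((-4 + J)*0)/90) - 128 = (((-4 + 0)*0)/90)/3 - 128 = (-4*0*(1/90))/3 - 128 = (0*(1/90))/3 - 128 = (1/3)*0 - 128 = 0 - 128 = -128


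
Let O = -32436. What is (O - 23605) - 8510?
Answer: -64551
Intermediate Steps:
(O - 23605) - 8510 = (-32436 - 23605) - 8510 = -56041 - 8510 = -64551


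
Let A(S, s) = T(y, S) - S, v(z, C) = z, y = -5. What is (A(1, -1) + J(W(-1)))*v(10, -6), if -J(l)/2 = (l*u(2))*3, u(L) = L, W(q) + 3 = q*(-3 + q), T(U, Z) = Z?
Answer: -120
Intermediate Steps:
W(q) = -3 + q*(-3 + q)
A(S, s) = 0 (A(S, s) = S - S = 0)
J(l) = -12*l (J(l) = -2*l*2*3 = -2*2*l*3 = -12*l)
(A(1, -1) + J(W(-1)))*v(10, -6) = (0 - 12*(-3 + (-1)**2 - 3*(-1)))*10 = (0 - 12*(-3 + 1 + 3))*10 = (0 - 12*1)*10 = (0 - 12)*10 = -12*10 = -120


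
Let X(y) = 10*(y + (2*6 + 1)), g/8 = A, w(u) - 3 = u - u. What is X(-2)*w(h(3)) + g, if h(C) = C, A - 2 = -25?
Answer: 146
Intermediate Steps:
A = -23 (A = 2 - 25 = -23)
w(u) = 3 (w(u) = 3 + (u - u) = 3 + 0 = 3)
g = -184 (g = 8*(-23) = -184)
X(y) = 130 + 10*y (X(y) = 10*(y + (12 + 1)) = 10*(y + 13) = 10*(13 + y) = 130 + 10*y)
X(-2)*w(h(3)) + g = (130 + 10*(-2))*3 - 184 = (130 - 20)*3 - 184 = 110*3 - 184 = 330 - 184 = 146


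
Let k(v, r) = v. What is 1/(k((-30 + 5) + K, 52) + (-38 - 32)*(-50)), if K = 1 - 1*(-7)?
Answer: 1/3483 ≈ 0.00028711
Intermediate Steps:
K = 8 (K = 1 + 7 = 8)
1/(k((-30 + 5) + K, 52) + (-38 - 32)*(-50)) = 1/(((-30 + 5) + 8) + (-38 - 32)*(-50)) = 1/((-25 + 8) - 70*(-50)) = 1/(-17 + 3500) = 1/3483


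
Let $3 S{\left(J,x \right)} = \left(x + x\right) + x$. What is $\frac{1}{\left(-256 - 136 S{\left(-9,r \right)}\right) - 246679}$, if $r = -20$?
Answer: $- \frac{1}{244215} \approx -4.0947 \cdot 10^{-6}$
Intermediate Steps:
$S{\left(J,x \right)} = x$ ($S{\left(J,x \right)} = \frac{\left(x + x\right) + x}{3} = \frac{2 x + x}{3} = \frac{3 x}{3} = x$)
$\frac{1}{\left(-256 - 136 S{\left(-9,r \right)}\right) - 246679} = \frac{1}{\left(-256 - -2720\right) - 246679} = \frac{1}{\left(-256 + 2720\right) - 246679} = \frac{1}{2464 - 246679} = \frac{1}{-244215} = - \frac{1}{244215}$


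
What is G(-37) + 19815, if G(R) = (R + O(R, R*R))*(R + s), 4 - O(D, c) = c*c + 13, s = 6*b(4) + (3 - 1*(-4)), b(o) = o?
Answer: 11265057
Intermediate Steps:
s = 31 (s = 6*4 + (3 - 1*(-4)) = 24 + (3 + 4) = 24 + 7 = 31)
O(D, c) = -9 - c² (O(D, c) = 4 - (c*c + 13) = 4 - (c² + 13) = 4 - (13 + c²) = 4 + (-13 - c²) = -9 - c²)
G(R) = (31 + R)*(-9 + R - R⁴) (G(R) = (R + (-9 - (R*R)²))*(R + 31) = (R + (-9 - (R²)²))*(31 + R) = (R + (-9 - R⁴))*(31 + R) = (-9 + R - R⁴)*(31 + R) = (31 + R)*(-9 + R - R⁴))
G(-37) + 19815 = (-279 + (-37)² - 1*(-37)⁵ - 31*(-37)⁴ + 22*(-37)) + 19815 = (-279 + 1369 - 1*(-69343957) - 31*1874161 - 814) + 19815 = (-279 + 1369 + 69343957 - 58098991 - 814) + 19815 = 11245242 + 19815 = 11265057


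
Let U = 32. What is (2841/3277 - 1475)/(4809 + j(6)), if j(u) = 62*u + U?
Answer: -4830734/17083001 ≈ -0.28278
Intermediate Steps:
j(u) = 32 + 62*u (j(u) = 62*u + 32 = 32 + 62*u)
(2841/3277 - 1475)/(4809 + j(6)) = (2841/3277 - 1475)/(4809 + (32 + 62*6)) = (2841*(1/3277) - 1475)/(4809 + (32 + 372)) = (2841/3277 - 1475)/(4809 + 404) = -4830734/3277/5213 = -4830734/3277*1/5213 = -4830734/17083001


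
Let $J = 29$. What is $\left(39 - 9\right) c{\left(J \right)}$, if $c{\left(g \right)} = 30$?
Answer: $900$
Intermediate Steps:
$\left(39 - 9\right) c{\left(J \right)} = \left(39 - 9\right) 30 = 30 \cdot 30 = 900$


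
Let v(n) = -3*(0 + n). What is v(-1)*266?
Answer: 798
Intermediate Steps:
v(n) = -3*n
v(-1)*266 = -3*(-1)*266 = 3*266 = 798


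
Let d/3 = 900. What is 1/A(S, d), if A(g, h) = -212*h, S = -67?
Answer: -1/572400 ≈ -1.7470e-6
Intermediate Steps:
d = 2700 (d = 3*900 = 2700)
A(g, h) = -212*h
1/A(S, d) = 1/(-212*2700) = 1/(-572400) = -1/572400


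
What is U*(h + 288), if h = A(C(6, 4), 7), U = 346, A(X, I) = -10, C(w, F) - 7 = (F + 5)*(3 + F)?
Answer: 96188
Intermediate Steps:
C(w, F) = 7 + (3 + F)*(5 + F) (C(w, F) = 7 + (F + 5)*(3 + F) = 7 + (5 + F)*(3 + F) = 7 + (3 + F)*(5 + F))
h = -10
U*(h + 288) = 346*(-10 + 288) = 346*278 = 96188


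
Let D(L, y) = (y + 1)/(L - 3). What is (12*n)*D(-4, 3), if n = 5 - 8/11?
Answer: -2256/77 ≈ -29.299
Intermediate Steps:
n = 47/11 (n = 5 - 8*1/11 = 5 - 8/11 = 47/11 ≈ 4.2727)
D(L, y) = (1 + y)/(-3 + L)
(12*n)*D(-4, 3) = (12*(47/11))*((1 + 3)/(-3 - 4)) = 564*(4/(-7))/11 = 564*(-⅐*4)/11 = (564/11)*(-4/7) = -2256/77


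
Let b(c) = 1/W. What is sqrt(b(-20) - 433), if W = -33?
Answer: I*sqrt(471570)/33 ≈ 20.809*I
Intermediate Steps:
b(c) = -1/33 (b(c) = 1/(-33) = -1/33)
sqrt(b(-20) - 433) = sqrt(-1/33 - 433) = sqrt(-14290/33) = I*sqrt(471570)/33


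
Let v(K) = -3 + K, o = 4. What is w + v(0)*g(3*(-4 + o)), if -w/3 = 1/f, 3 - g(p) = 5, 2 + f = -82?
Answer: 169/28 ≈ 6.0357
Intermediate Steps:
f = -84 (f = -2 - 82 = -84)
g(p) = -2 (g(p) = 3 - 1*5 = 3 - 5 = -2)
w = 1/28 (w = -3/(-84) = -3*(-1/84) = 1/28 ≈ 0.035714)
w + v(0)*g(3*(-4 + o)) = 1/28 + (-3 + 0)*(-2) = 1/28 - 3*(-2) = 1/28 + 6 = 169/28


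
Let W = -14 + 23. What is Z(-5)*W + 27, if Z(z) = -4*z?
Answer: 207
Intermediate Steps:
W = 9
Z(-5)*W + 27 = -4*(-5)*9 + 27 = 20*9 + 27 = 180 + 27 = 207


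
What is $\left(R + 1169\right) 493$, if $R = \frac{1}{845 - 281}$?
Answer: $\frac{325043281}{564} \approx 5.7632 \cdot 10^{5}$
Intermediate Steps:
$R = \frac{1}{564} \approx 0.0017731$
$\left(R + 1169\right) 493 = \left(\frac{1}{564} + 1169\right) 493 = \frac{659317}{564} \cdot 493 = \frac{325043281}{564}$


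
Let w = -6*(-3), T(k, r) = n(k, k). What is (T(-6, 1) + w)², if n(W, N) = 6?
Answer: 576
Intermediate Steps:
T(k, r) = 6
w = 18
(T(-6, 1) + w)² = (6 + 18)² = 24² = 576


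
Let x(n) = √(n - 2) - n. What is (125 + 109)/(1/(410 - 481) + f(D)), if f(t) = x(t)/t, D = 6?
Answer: -49842/145 ≈ -343.74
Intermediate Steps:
x(n) = √(-2 + n) - n
f(t) = (√(-2 + t) - t)/t
(125 + 109)/(1/(410 - 481) + f(D)) = (125 + 109)/(1/(410 - 481) + (√(-2 + 6) - 1*6)/6) = 234/(1/(-71) + (√4 - 6)/6) = 234/(-1/71 + (2 - 6)/6) = 234/(-1/71 + (⅙)*(-4)) = 234/(-1/71 - ⅔) = 234/(-145/213) = 234*(-213/145) = -49842/145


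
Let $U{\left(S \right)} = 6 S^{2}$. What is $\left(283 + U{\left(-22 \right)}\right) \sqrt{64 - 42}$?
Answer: $3187 \sqrt{22} \approx 14948.0$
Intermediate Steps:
$\left(283 + U{\left(-22 \right)}\right) \sqrt{64 - 42} = \left(283 + 6 \left(-22\right)^{2}\right) \sqrt{64 - 42} = \left(283 + 6 \cdot 484\right) \sqrt{22} = \left(283 + 2904\right) \sqrt{22} = 3187 \sqrt{22}$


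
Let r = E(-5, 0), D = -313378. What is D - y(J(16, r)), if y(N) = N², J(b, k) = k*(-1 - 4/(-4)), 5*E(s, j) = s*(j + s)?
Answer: -313378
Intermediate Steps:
E(s, j) = s*(j + s)/5 (E(s, j) = (s*(j + s))/5 = s*(j + s)/5)
r = 5 (r = (⅕)*(-5)*(0 - 5) = (⅕)*(-5)*(-5) = 5)
J(b, k) = 0 (J(b, k) = k*(-1 - 4*(-¼)) = k*(-1 + 1) = k*0 = 0)
D - y(J(16, r)) = -313378 - 1*0² = -313378 - 1*0 = -313378 + 0 = -313378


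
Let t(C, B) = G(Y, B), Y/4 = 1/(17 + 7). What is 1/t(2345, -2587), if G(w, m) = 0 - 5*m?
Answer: 1/12935 ≈ 7.7310e-5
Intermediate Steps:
Y = ⅙ (Y = 4/(17 + 7) = 4/24 = 4*(1/24) = ⅙ ≈ 0.16667)
G(w, m) = -5*m
t(C, B) = -5*B
1/t(2345, -2587) = 1/(-5*(-2587)) = 1/12935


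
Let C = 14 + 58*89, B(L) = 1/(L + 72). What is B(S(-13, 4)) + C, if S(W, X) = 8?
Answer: 414081/80 ≈ 5176.0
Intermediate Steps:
B(L) = 1/(72 + L)
C = 5176 (C = 14 + 5162 = 5176)
B(S(-13, 4)) + C = 1/(72 + 8) + 5176 = 1/80 + 5176 = 414081/80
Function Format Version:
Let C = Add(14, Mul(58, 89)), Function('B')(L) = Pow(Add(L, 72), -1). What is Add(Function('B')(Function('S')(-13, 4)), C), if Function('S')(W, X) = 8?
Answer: Rational(414081, 80) ≈ 5176.0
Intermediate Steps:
Function('B')(L) = Pow(Add(72, L), -1)
C = 5176 (C = Add(14, 5162) = 5176)
Add(Function('B')(Function('S')(-13, 4)), C) = Add(Pow(Add(72, 8), -1), 5176) = Add(Pow(80, -1), 5176) = Add(Rational(1, 80), 5176) = Rational(414081, 80)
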